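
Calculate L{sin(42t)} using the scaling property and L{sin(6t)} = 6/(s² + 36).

Using L{f(at)} = (1/a)F(s/a) with a=7: L{sin(42t)} = (1/7) · 6/((s/7)² + 36) = (1/7) · 6·49/(s² + 1764) = 42/(s² + 1764)

Final answer: 42/(s² + 1764)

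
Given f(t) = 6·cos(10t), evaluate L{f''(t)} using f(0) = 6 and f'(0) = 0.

F(s) = 6s/(s² + 100). L{f''(t)} = s²F(s) - sf(0) - f'(0) = 6s³/(s² + 100) - 6s = (6s³ - 6s(s² + 100))/(s² + 100) = -600s/(s² + 100)

Final answer: -600s/(s² + 100)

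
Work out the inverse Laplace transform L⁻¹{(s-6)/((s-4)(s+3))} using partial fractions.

Using partial fractions, f(t) = (-2e^(4t) + 9e^(-3t))/7

Final answer: (-2e^(4t) + 9e^(-3t))/7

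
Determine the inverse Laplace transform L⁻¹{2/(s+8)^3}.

L⁻¹{n!/(s-a)^(n+1)} = t^n·e^(at), so L⁻¹{2/(s+8)^3} = t^2·e^(-8t)

Final answer: t^2·e^(-8t)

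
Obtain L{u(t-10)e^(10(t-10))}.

u(t-a)f(t-a) with f(t)=e^(10t). L{e^(10t)} = 1/(s-10). By time shift: e^(-10s)/(s-10)

Final answer: e^(-10s)/(s-10)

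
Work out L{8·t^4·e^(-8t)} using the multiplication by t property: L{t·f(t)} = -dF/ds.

Using L{t^n·e^(at)} = n!/(s-a)^(n+1), L{t^4·e^(-8t)} = 24/(s+8)^5, so L{8·t^4·e^(-8t)} = 8·24/(s+8)^5 = 192/(s+8)^5

Final answer: 192/(s+8)^5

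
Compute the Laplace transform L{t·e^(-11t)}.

L{t^n·e^(at)} = n!/(s-a)^(n+1), so L{t·e^(-11t)} = 1/(s+11)^2

Final answer: 1/(s+11)^2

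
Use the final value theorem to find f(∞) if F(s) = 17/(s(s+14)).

f(∞) = lim_{s→0} s·17/(s(s+14)) = lim_{s→0} 17/(s+14) = 17/14 = 17/14

Final answer: 17/14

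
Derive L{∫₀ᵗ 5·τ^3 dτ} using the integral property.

L{∫₀ᵗ f(τ)dτ} = F(s)/s with f(t) = 5t^3. F(s) = 30/s^4, so L{∫₀ᵗ 5·τ^3 dτ} = (30/s^4)/s = 30/s^5. (Check: ∫₀ᵗ 5·τ^3 dτ = 5t^4/4.)

Final answer: 30/s^5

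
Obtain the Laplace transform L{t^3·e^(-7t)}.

L{t^n·e^(at)} = n!/(s-a)^(n+1), so L{t^3·e^(-7t)} = 6/(s+7)^4

Final answer: 6/(s+7)^4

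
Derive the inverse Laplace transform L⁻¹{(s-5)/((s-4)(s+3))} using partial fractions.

Using partial fractions, f(t) = (-e^(4t) + 8e^(-3t))/7

Final answer: (-e^(4t) + 8e^(-3t))/7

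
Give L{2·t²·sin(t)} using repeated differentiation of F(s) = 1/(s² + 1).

F(s) = 1/(s² + 1). F'(s) = -2s/(s² + 1)². F''(s) = -2(1 - 3s²)/(s² + 1)³ = (6s² - 2)/(s² + 1)³. So L{t²·sin(t)} = (-1)² F''(s) = (6s² - 2)/(s² + 1)³. Then L{2·t²·sin(t)} = 2·(6s² - 2)/(s² + 1)³ = (12s² - 4)/(s² + 1)³

Final answer: (12s² - 4)/(s² + 1)³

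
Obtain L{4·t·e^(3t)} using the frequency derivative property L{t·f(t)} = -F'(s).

L{e^(3t)} = 1/(s-3). By frequency derivative: L{t·e^(3t)} = -d/ds[1/(s-3)] = -(-1)/(s-3)² = 1/(s-3)². Then L{4·t·e^(3t)} = 4·1/(s-3)² = 4/(s-3)²

Final answer: 4/(s-3)²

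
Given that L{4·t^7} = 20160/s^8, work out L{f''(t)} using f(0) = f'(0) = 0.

L{f''(t)} = s²F(s) - sf(0) - f'(0) = s²·20160/s^8 - 0 - 0 = 20160/s^6

Final answer: 20160/s^6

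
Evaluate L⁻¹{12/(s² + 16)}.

This is the form c·a/(s² + a²) with a = 4, c = 3. L⁻¹ = 3·sin(4t)

Final answer: 3·sin(4t)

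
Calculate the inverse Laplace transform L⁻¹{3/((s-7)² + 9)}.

Using frequency shift, L⁻¹{3/((s-7)² + 9)} = e^(7t)·sin(3t)

Final answer: e^(7t)·sin(3t)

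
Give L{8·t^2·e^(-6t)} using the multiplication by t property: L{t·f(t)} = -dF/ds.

Using L{t^n·e^(at)} = n!/(s-a)^(n+1), L{t^2·e^(-6t)} = 2/(s+6)^3, so L{8·t^2·e^(-6t)} = 8·2/(s+6)^3 = 16/(s+6)^3

Final answer: 16/(s+6)^3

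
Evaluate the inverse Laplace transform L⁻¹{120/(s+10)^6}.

L⁻¹{n!/(s-a)^(n+1)} = t^n·e^(at), so L⁻¹{120/(s+10)^6} = t^5·e^(-10t)

Final answer: t^5·e^(-10t)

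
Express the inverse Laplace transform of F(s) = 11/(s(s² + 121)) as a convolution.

11/(s(s² + 121)) = (1/s)·(11/(s² + 121)) = L{1}·L{sin(11t)}. So f(t) = 1*(sin(11t)) = ∫₀ᵗ sin(11τ) dτ

Final answer: ∫₀ᵗ sin(11τ) dτ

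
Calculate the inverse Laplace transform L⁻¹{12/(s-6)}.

L⁻¹{1/(s-a)} = e^(at), so L⁻¹{1/(s-6)} = e^(6t), and L⁻¹{12/(s-6)} = 12·e^(6t)

Final answer: 12·e^(6t)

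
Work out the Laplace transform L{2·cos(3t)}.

L{cos(ωt)} = s/(s² + ω²), so L{cos(3t)} = s/(s² + 9). Then L{2·cos(3t)} = 2·s/(s² + 9) = 2s/(s² + 9)

Final answer: 2s/(s² + 9)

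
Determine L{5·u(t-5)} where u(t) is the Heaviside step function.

L{u(t-a)} = e^(-as)/s. Here a=5, so L{u(t-5)} = e^(-5s)/s, and L{5·u(t-5)} = 5·e^(-5s)/s

Final answer: 5·e^(-5s)/s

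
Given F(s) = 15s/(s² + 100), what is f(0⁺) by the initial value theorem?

f(0⁺) = lim_{s→∞} s·15s/(s² + 100) = lim_{s→∞} 15s²/(s² + 100) = 15

Final answer: 15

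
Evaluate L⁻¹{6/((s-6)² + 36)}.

Form: b/((s-a)² + b²) → e^(at)sin(bt). With a=6, b=6

Final answer: e^(6t)·sin(6t)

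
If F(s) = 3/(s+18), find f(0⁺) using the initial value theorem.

f(0⁺) = lim_{s→∞} s·3/(s+18) = lim_{s→∞} 3s/(s+18) = 3

Final answer: 3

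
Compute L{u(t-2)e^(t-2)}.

u(t-a)f(t-a) with f(t)=e^t. L{e^t} = 1/(s-1). By time shift: e^(-2s)/(s-1)

Final answer: e^(-2s)/(s-1)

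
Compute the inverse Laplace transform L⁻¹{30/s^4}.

L⁻¹{n!/s^(n+1)} = t^n with n=3. So L⁻¹{6/s^4} = t^3, and L⁻¹{30/s^4} = (30/6)·t^3 = 5·t^3

Final answer: 5·t^3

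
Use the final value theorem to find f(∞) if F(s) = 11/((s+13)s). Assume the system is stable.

f(∞) = lim_{s→0} sF(s) = lim_{s→0} 11/(s+13) = 11/13

Final answer: 11/13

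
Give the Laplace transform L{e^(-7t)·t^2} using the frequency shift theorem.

L{e^(at)·t^n} = n!/(s-a)^(n+1), so L{e^(-7t)·t^2} = 2/(s+7)^3

Final answer: 2/(s+7)^3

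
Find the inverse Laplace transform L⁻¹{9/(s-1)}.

L⁻¹{1/(s-a)} = e^(at), so L⁻¹{1/(s-1)} = e^t, and L⁻¹{9/(s-1)} = 9·e^t

Final answer: 9·e^t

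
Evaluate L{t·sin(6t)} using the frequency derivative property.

L{sin(6t)} = 6/(s² + 36). By L{t·f(t)} = -F'(s): -d/ds[6/(s² + 36)] = -(6)·(-2s)/(s² + 36)² = 12s/(s² + 36)²

Final answer: 12s/(s² + 36)²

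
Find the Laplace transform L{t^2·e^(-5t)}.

L{t^n·e^(at)} = n!/(s-a)^(n+1), so L{t^2·e^(-5t)} = 2/(s+5)^3

Final answer: 2/(s+5)^3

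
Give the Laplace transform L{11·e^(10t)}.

L{e^(at)} = 1/(s-a), so L{e^(10t)} = 1/(s-10). Then L{11·e^(10t)} = 11/(s-10)

Final answer: 11/(s-10)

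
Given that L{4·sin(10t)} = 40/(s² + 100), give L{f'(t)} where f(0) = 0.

L{f'(t)} = s·F(s) - f(0) = s·40/(s² + 100) - 0 = 40s/(s² + 100)

Final answer: 40s/(s² + 100)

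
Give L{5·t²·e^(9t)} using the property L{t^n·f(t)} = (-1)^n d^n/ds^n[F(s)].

L{e^(9t)} = 1/(s-9). d/ds[1/(s-9)] = -1/(s-9)². d²/ds²[1/(s-9)] = 2/(s-9)³. So L{t²·e^(9t)} = (-1)² · 2/(s-9)³ = 2/(s-9)³. Then L{5·t²·e^(9t)} = 5·2/(s-9)³ = 10/(s-9)³

Final answer: 10/(s-9)³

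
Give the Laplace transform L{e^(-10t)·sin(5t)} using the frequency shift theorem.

Frequency shift: L{e^(at)f(t)} = F(s-a). L{e^(-10t)·sin(5t)} = 5/((s+10)² + 25)

Final answer: 5/((s+10)² + 25)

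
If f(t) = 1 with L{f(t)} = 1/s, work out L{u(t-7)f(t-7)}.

Time shift theorem: L{u(t-a)f(t-a)} = e^(-as)F(s). Here a=7, F(s) = 1/s, so L{u(t-7)f(t-7)} = e^(-7s)·1/s

Final answer: e^(-7s)·1/s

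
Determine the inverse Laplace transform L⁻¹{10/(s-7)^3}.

L⁻¹{n!/(s-a)^(n+1)} = t^n·e^(at) with n=2, a=7. So L⁻¹{2/(s-7)^3} = t^2·e^(7t), and L⁻¹{10/(s-7)^3} = (10/2)·t^2·e^(7t) = 5·t^2·e^(7t)

Final answer: 5·t^2·e^(7t)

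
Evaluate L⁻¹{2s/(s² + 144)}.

This is the form c·s/(s² + a²) with a = 12, c = 2. L⁻¹ = 2·cos(12t)

Final answer: 2·cos(12t)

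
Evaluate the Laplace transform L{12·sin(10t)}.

L{sin(ωt)} = ω/(s² + ω²), so L{sin(10t)} = 10/(s² + 100). Then L{12·sin(10t)} = 12·10/(s² + 100) = 120/(s² + 100)

Final answer: 120/(s² + 100)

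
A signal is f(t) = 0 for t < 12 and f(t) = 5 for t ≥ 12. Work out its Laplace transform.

f(t) = 5·u(t-12). L{u(t-12)} = e^(-12s)/s, so L{f(t)} = 5·e^(-12s)/s

Final answer: 5·e^(-12s)/s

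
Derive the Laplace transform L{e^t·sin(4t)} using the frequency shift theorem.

Frequency shift: L{e^(at)f(t)} = F(s-a). L{e^t·sin(4t)} = 4/((s-1)² + 16)

Final answer: 4/((s-1)² + 16)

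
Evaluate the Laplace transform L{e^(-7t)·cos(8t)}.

L{e^(at)·cos(ωt)} = (s-a)/((s-a)² + ω²), so L{e^(-7t)·cos(8t)} = (s+7)/((s+7)² + 64)

Final answer: (s+7)/((s+7)² + 64)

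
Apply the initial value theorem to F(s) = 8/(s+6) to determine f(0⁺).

f(0⁺) = lim_{s→∞} s·8/(s+6) = lim_{s→∞} 8s/(s+6) = 8

Final answer: 8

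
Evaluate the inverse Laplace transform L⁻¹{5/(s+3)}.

L⁻¹{1/(s-a)} = e^(at), so L⁻¹{1/(s+3)} = e^(-3t), and L⁻¹{5/(s+3)} = 5·e^(-3t)

Final answer: 5·e^(-3t)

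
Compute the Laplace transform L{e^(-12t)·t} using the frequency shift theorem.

L{e^(at)·t^n} = n!/(s-a)^(n+1), so L{e^(-12t)·t} = 1/(s+12)^2

Final answer: 1/(s+12)^2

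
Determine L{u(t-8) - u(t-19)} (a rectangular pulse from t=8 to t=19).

L{u(t-a)} = e^(-as)/s. L{u(t-8) - u(t-19)} = (e^(-8s) - e^(-19s))/s

Final answer: (e^(-8s) - e^(-19s))/s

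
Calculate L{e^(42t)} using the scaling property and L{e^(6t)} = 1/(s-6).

Using L{f(at)} = (1/a)F(s/a) with a=7 and f(t) = e^(6t): L{e^(42t)} = (1/7) · 1/((s/7)-6) = (1/7) · 7/(s-42) = 1/(s-42)

Final answer: 1/(s-42)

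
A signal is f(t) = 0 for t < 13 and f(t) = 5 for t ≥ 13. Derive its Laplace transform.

f(t) = 5·u(t-13). L{u(t-13)} = e^(-13s)/s, so L{f(t)} = 5·e^(-13s)/s

Final answer: 5·e^(-13s)/s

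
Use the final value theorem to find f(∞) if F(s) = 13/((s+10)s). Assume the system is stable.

f(∞) = lim_{s→0} sF(s) = lim_{s→0} 13/(s+10) = 13/10

Final answer: 13/10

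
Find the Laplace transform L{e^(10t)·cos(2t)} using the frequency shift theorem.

Frequency shift: L{e^(at)f(t)} = F(s-a). L{e^(10t)·cos(2t)} = (s-10)/((s-10)² + 4)

Final answer: (s-10)/((s-10)² + 4)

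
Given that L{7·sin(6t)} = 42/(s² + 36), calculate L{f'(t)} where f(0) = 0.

L{f'(t)} = s·F(s) - f(0) = s·42/(s² + 36) - 0 = 42s/(s² + 36)

Final answer: 42s/(s² + 36)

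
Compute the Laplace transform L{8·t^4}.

L{t^n} = n!/s^(n+1), so L{t^4} = 24/s^5. Then L{8·t^4} = 8·24/s^5 = 192/s^5

Final answer: 192/s^5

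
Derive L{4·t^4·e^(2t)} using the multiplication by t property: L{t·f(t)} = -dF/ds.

Using L{t^n·e^(at)} = n!/(s-a)^(n+1), L{t^4·e^(2t)} = 24/(s-2)^5, so L{4·t^4·e^(2t)} = 4·24/(s-2)^5 = 96/(s-2)^5

Final answer: 96/(s-2)^5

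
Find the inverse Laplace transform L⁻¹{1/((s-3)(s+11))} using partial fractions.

Decompose: A/(s-3) + B/(s+11). A = 1/14, B = -1/14. f(t) = (e^(3t) - e^(-11t))/14

Final answer: (e^(3t) - e^(-11t))/14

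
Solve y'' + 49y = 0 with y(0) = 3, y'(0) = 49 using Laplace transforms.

L{y''} + 49L{y} = 0. s²Y - 3s - 49 + 49Y = 0. Y(s² + 49) = 3s + 49. Y = (3s + 49)/(s² + 49). Inverting: y(t) = 3cos(7t) + 7sin(7t)

Final answer: y(t) = 3cos(7t) + 7sin(7t)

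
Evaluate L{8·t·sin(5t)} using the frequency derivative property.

L{sin(5t)} = 5/(s² + 25). By L{t·f(t)} = -F'(s): -d/ds[5/(s² + 25)] = -(5)·(-2s)/(s² + 25)² = 10s/(s² + 25)². Then L{8·t·sin(5t)} = 8·10s/(s² + 25)² = 80s/(s² + 25)²

Final answer: 80s/(s² + 25)²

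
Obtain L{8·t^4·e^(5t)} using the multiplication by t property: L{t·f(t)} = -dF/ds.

Using L{t^n·e^(at)} = n!/(s-a)^(n+1), L{t^4·e^(5t)} = 24/(s-5)^5, so L{8·t^4·e^(5t)} = 8·24/(s-5)^5 = 192/(s-5)^5

Final answer: 192/(s-5)^5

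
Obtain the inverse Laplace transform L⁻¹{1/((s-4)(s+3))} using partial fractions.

Decompose: A/(s-4) + B/(s+3). A = 1/7, B = -1/7. f(t) = (e^(4t) - e^(-3t))/7

Final answer: (e^(4t) - e^(-3t))/7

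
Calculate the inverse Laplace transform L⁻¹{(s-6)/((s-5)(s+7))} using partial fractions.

Using partial fractions, f(t) = (-e^(5t) + 13e^(-7t))/12

Final answer: (-e^(5t) + 13e^(-7t))/12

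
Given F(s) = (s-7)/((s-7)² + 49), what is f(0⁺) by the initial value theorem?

f(0⁺) = lim_{s→∞} sF(s) = lim_{s→∞} s(s-7)/((s-7)² + 49) = 1

Final answer: 1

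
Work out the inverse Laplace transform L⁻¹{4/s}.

L⁻¹{c/s} = c, so L⁻¹{4/s} = 4

Final answer: 4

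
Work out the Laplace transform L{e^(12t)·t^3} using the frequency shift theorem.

L{e^(at)·t^n} = n!/(s-a)^(n+1), so L{e^(12t)·t^3} = 6/(s-12)^4

Final answer: 6/(s-12)^4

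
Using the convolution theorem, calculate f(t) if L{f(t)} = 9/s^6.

9/s^6 = (9/s)·(1/s^5) = L{9}·L{t^4/24}. By convolution, f(t) = 9*t^4/24 = ∫₀ᵗ 9·τ^4/24 dτ = 9·t^5/120

Final answer: 9·t^5/120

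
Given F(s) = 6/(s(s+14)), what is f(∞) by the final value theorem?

f(∞) = lim_{s→0} s·6/(s(s+14)) = lim_{s→0} 6/(s+14) = 6/14 = 3/7

Final answer: 3/7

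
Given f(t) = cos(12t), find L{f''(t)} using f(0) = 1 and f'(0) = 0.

F(s) = s/(s² + 144). L{f''(t)} = s²F(s) - sf(0) - f'(0) = s³/(s² + 144) - s = (s³ - s(s² + 144))/(s² + 144) = -144s/(s² + 144)

Final answer: -144s/(s² + 144)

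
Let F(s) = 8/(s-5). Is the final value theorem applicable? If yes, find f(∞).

sF(s) = 8s/(s-5) has a pole at s = 5 in the right half-plane. Theorem does NOT apply (unstable system; f(t) = 8·e^(5t) grows without bound).

Final answer: Not applicable (unstable)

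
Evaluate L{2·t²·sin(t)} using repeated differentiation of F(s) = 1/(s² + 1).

F(s) = 1/(s² + 1). F'(s) = -2s/(s² + 1)². F''(s) = -2(1 - 3s²)/(s² + 1)³ = (6s² - 2)/(s² + 1)³. So L{t²·sin(t)} = (-1)² F''(s) = (6s² - 2)/(s² + 1)³. Then L{2·t²·sin(t)} = 2·(6s² - 2)/(s² + 1)³ = (12s² - 4)/(s² + 1)³

Final answer: (12s² - 4)/(s² + 1)³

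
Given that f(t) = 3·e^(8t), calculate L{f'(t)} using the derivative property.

f(0) = 3, F(s) = 3/(s-8). L{f'(t)} = s·F(s) - f(0) = 3s/(s-8) - 3 = (3s - 3(s-8))/(s-8) = 24/(s-8)

Final answer: 24/(s-8)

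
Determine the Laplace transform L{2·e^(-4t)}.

L{e^(at)} = 1/(s-a), so L{e^(-4t)} = 1/(s+4). Then L{2·e^(-4t)} = 2/(s+4)

Final answer: 2/(s+4)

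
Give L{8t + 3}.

L{8t + 3} = 8·L{t} + 3·L{1} = 8/s² + 3/s

Final answer: 8/s² + 3/s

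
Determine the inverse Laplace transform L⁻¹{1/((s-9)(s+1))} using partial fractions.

Decompose: A/(s-9) + B/(s+1). A = 1/10, B = -1/10. f(t) = (e^(9t) - e^(-t))/10

Final answer: (e^(9t) - e^(-t))/10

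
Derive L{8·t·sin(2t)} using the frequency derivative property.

L{sin(2t)} = 2/(s² + 4). By L{t·f(t)} = -F'(s): -d/ds[2/(s² + 4)] = -(2)·(-2s)/(s² + 4)² = 4s/(s² + 4)². Then L{8·t·sin(2t)} = 8·4s/(s² + 4)² = 32s/(s² + 4)²

Final answer: 32s/(s² + 4)²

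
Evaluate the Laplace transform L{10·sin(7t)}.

L{sin(ωt)} = ω/(s² + ω²), so L{sin(7t)} = 7/(s² + 49). Then L{10·sin(7t)} = 10·7/(s² + 49) = 70/(s² + 49)

Final answer: 70/(s² + 49)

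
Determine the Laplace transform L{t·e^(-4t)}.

L{t^n·e^(at)} = n!/(s-a)^(n+1), so L{t·e^(-4t)} = 1/(s+4)^2

Final answer: 1/(s+4)^2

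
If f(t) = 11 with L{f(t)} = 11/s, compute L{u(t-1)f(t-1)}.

Time shift theorem: L{u(t-a)f(t-a)} = e^(-as)F(s). Here a=1, F(s) = 11/s, so L{u(t-1)f(t-1)} = e^(-s)·11/s

Final answer: e^(-s)·11/s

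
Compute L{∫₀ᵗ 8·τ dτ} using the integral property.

L{∫₀ᵗ f(τ)dτ} = F(s)/s with f(t) = 8t. F(s) = 8/s^2, so L{∫₀ᵗ 8·τ dτ} = (8/s^2)/s = 8/s^3. (Check: ∫₀ᵗ 8·τ dτ = 8t^2/2.)

Final answer: 8/s^3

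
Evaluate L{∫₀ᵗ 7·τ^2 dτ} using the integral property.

L{∫₀ᵗ f(τ)dτ} = F(s)/s with f(t) = 7t^2. F(s) = 14/s^3, so L{∫₀ᵗ 7·τ^2 dτ} = (14/s^3)/s = 14/s^4. (Check: ∫₀ᵗ 7·τ^2 dτ = 7t^3/3.)

Final answer: 14/s^4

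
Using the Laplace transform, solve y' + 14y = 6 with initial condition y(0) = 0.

sY + 14Y = 6/s. Y = 6/(s(s+14)). Partial fractions: Y = 3/7/s - 3/7/(s+14)

Final answer: y(t) = 3/7(1 - e^(-14t))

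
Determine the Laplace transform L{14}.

L{14} = 14 · L{1} = 14/s

Final answer: 14/s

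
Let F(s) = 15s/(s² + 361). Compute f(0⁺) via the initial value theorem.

f(0⁺) = lim_{s→∞} s·15s/(s² + 361) = lim_{s→∞} 15s²/(s² + 361) = 15

Final answer: 15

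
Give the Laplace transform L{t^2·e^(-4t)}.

L{t^n·e^(at)} = n!/(s-a)^(n+1), so L{t^2·e^(-4t)} = 2/(s+4)^3

Final answer: 2/(s+4)^3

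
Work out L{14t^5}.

L{t^n} = n!/s^(n+1). So L{14t^5} = 14·5!/s^6 = 1680/s^6

Final answer: 1680/s^6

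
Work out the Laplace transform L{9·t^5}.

L{t^n} = n!/s^(n+1), so L{t^5} = 120/s^6. Then L{9·t^5} = 9·120/s^6 = 1080/s^6

Final answer: 1080/s^6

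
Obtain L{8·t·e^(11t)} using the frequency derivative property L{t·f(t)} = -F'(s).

L{e^(11t)} = 1/(s-11). By frequency derivative: L{t·e^(11t)} = -d/ds[1/(s-11)] = -(-1)/(s-11)² = 1/(s-11)². Then L{8·t·e^(11t)} = 8·1/(s-11)² = 8/(s-11)²

Final answer: 8/(s-11)²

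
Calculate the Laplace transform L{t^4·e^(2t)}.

L{t^n·e^(at)} = n!/(s-a)^(n+1), so L{t^4·e^(2t)} = 24/(s-2)^5

Final answer: 24/(s-2)^5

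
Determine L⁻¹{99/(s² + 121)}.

This is the form c·a/(s² + a²) with a = 11, c = 9. L⁻¹ = 9·sin(11t)

Final answer: 9·sin(11t)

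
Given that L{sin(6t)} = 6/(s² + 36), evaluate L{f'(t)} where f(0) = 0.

L{f'(t)} = s·F(s) - f(0) = s·6/(s² + 36) - 0 = 6s/(s² + 36)

Final answer: 6s/(s² + 36)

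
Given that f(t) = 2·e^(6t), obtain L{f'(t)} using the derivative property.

f(0) = 2, F(s) = 2/(s-6). L{f'(t)} = s·F(s) - f(0) = 2s/(s-6) - 2 = (2s - 2(s-6))/(s-6) = 12/(s-6)

Final answer: 12/(s-6)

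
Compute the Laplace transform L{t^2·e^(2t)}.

L{t^n·e^(at)} = n!/(s-a)^(n+1), so L{t^2·e^(2t)} = 2/(s-2)^3

Final answer: 2/(s-2)^3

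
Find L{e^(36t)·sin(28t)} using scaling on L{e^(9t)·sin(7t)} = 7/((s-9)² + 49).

Scaling with a=4: L{e^(36t)·sin(28t)} = (1/4) · 7/((s/4-9)² + 49). Simplifying: 28/((s-36)² + 784)

Final answer: 28/((s-36)² + 784)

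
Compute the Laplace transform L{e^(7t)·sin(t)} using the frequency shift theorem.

Frequency shift: L{e^(at)f(t)} = F(s-a). L{e^(7t)·sin(t)} = 1/((s-7)² + 1)

Final answer: 1/((s-7)² + 1)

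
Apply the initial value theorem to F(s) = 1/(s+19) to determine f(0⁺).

f(0⁺) = lim_{s→∞} s·1/(s+19) = lim_{s→∞} s/(s+19) = 1

Final answer: 1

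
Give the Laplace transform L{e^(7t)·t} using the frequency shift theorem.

L{e^(at)·t^n} = n!/(s-a)^(n+1), so L{e^(7t)·t} = 1/(s-7)^2

Final answer: 1/(s-7)^2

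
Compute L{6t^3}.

L{t^n} = n!/s^(n+1). So L{6t^3} = 6·3!/s^4 = 36/s^4

Final answer: 36/s^4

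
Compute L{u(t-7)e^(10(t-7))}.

u(t-a)f(t-a) with f(t)=e^(10t). L{e^(10t)} = 1/(s-10). By time shift: e^(-7s)/(s-10)

Final answer: e^(-7s)/(s-10)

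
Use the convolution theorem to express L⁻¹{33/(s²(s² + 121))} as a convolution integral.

33/(s²(s² + 121)) = (1/s²)·(33/(s² + 121)) = L{t}·L{3·sin(11t)}. So f(t) = t*(3·sin(11t)) = ∫₀ᵗ 3τ·sin(11(t-τ)) dτ

Final answer: ∫₀ᵗ 3τ·sin(11(t-τ)) dτ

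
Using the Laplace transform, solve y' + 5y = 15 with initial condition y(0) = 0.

sY + 5Y = 15/s. Y = 15/(s(s+5)). Partial fractions: Y = 3/s - 3/(s+5)

Final answer: y(t) = 3(1 - e^(-5t))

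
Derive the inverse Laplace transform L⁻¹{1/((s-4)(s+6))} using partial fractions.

Decompose: A/(s-4) + B/(s+6). A = 1/10, B = -1/10. f(t) = (e^(4t) - e^(-6t))/10

Final answer: (e^(4t) - e^(-6t))/10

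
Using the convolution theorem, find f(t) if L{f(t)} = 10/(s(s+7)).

10/(s(s+7)) = (10/s)·(1/(s+7)) = L{10}·L{e^(-7t)}. By convolution, f(t) = 10*e^(-7t) = ∫₀ᵗ 10·e^(-7τ) dτ = 10·(1 - e^(-7t))/7

Final answer: 10·(1 - e^(-7t))/7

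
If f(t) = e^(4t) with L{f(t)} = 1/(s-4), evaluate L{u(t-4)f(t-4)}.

Time shift theorem: L{u(t-a)f(t-a)} = e^(-as)F(s). Here a=4, F(s) = 1/(s-4), so L{u(t-4)f(t-4)} = e^(-4s)·1/(s-4)

Final answer: e^(-4s)·1/(s-4)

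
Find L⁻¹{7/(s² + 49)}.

This is the form c·a/(s² + a²) with a = 7. L⁻¹ = sin(7t)

Final answer: sin(7t)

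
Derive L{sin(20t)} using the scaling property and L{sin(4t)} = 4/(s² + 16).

Using L{f(at)} = (1/a)F(s/a) with a=5: L{sin(20t)} = (1/5) · 4/((s/5)² + 16) = (1/5) · 4·25/(s² + 400) = 20/(s² + 400)

Final answer: 20/(s² + 400)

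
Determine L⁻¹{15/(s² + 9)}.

This is the form c·a/(s² + a²) with a = 3, c = 5. L⁻¹ = 5·sin(3t)

Final answer: 5·sin(3t)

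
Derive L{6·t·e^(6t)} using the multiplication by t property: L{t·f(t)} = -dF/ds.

Using L{t^n·e^(at)} = n!/(s-a)^(n+1), L{t·e^(6t)} = 1/(s-6)^2, so L{6·t·e^(6t)} = 6·1/(s-6)^2 = 6/(s-6)^2

Final answer: 6/(s-6)^2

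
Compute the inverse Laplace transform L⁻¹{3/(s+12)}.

L⁻¹{1/(s-a)} = e^(at), so L⁻¹{1/(s+12)} = e^(-12t), and L⁻¹{3/(s+12)} = 3·e^(-12t)

Final answer: 3·e^(-12t)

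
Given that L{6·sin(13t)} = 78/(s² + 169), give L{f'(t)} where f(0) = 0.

L{f'(t)} = s·F(s) - f(0) = s·78/(s² + 169) - 0 = 78s/(s² + 169)

Final answer: 78s/(s² + 169)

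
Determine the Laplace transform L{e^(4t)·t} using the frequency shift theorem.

L{e^(at)·t^n} = n!/(s-a)^(n+1), so L{e^(4t)·t} = 1/(s-4)^2

Final answer: 1/(s-4)^2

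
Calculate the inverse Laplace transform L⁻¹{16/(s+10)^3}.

L⁻¹{n!/(s-a)^(n+1)} = t^n·e^(at) with n=2, a=-10. So L⁻¹{2/(s+10)^3} = t^2·e^(-10t), and L⁻¹{16/(s+10)^3} = (16/2)·t^2·e^(-10t) = 8·t^2·e^(-10t)

Final answer: 8·t^2·e^(-10t)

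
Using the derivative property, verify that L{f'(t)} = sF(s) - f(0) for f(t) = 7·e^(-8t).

f'(t) = -56e^(-8t). Direct: L{f'(t)} = -56/(s+8). Property: s·7/(s+8) - 7 = (7s - 7(s+8))/(s+8) = -56/(s+8). ✓

Final answer: -56/(s+8)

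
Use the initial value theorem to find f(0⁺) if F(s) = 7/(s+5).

f(0⁺) = lim_{s→∞} s·7/(s+5) = lim_{s→∞} 7s/(s+5) = 7

Final answer: 7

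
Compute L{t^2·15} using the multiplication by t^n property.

L{15} = 15/s. d^1/ds^1[1/s] = -1/s². d^2/ds^2[1/s] = 2/s^3. So L{t^2} = (-1)^{2}·2/s^3 = 2/s^3. Then L{t^2·15} = 15·2/s^3 = 30/s^3

Final answer: 30/s^3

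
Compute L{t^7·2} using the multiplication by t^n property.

L{2} = 2/s. d^1/ds^1[1/s] = -1/s². d^2/ds^2[1/s] = 2/s^3. d^3/ds^3[1/s] = -6/s^4. d^4/ds^4[1/s] = 24/s^5. d^5/ds^5[1/s] = -120/s^6. d^6/ds^6[1/s] = 720/s^7. d^7/ds^7[1/s] = -5040/s^8. So L{t^7} = (-1)^{7}·-5040/s^8 = 5040/s^8. Then L{t^7·2} = 2·5040/s^8 = 10080/s^8

Final answer: 10080/s^8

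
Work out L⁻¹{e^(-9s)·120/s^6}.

L⁻¹{120/s^6} = t^5. By the time shift theorem, L⁻¹{e^(-as)F(s)} = u(t-a)f(t-a) with a=9, so L⁻¹{e^(-9s)·120/s^6} = u(t-9)·(t-9)^5

Final answer: u(t-9)·(t-9)^5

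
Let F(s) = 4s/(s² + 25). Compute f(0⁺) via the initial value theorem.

f(0⁺) = lim_{s→∞} s·4s/(s² + 25) = lim_{s→∞} 4s²/(s² + 25) = 4

Final answer: 4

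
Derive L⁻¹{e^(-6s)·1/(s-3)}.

L⁻¹{1/(s-3)} = e^(3t). By the time shift theorem, L⁻¹{e^(-as)F(s)} = u(t-a)f(t-a) with a=6, so L⁻¹{e^(-6s)·1/(s-3)} = u(t-6)·e^(3(t-6))

Final answer: u(t-6)·e^(3(t-6))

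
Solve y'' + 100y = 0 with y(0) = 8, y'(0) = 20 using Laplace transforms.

L{y''} + 100L{y} = 0. s²Y - 8s - 20 + 100Y = 0. Y(s² + 100) = 8s + 20. Y = (8s + 20)/(s² + 100). Inverting: y(t) = 8cos(10t) + 2sin(10t)

Final answer: y(t) = 8cos(10t) + 2sin(10t)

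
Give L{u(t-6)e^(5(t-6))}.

u(t-a)f(t-a) with f(t)=e^(5t). L{e^(5t)} = 1/(s-5). By time shift: e^(-6s)/(s-5)

Final answer: e^(-6s)/(s-5)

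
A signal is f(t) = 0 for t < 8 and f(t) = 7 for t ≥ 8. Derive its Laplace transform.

f(t) = 7·u(t-8). L{u(t-8)} = e^(-8s)/s, so L{f(t)} = 7·e^(-8s)/s

Final answer: 7·e^(-8s)/s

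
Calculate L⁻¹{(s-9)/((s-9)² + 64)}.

Using frequency shift: L⁻¹{(s-a)/((s-a)² + b²)} = e^(at)cos(bt). Here a=9, b=8

Final answer: e^(9t)·cos(8t)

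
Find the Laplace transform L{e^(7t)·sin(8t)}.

L{e^(at)·sin(ωt)} = ω/((s-a)² + ω²), so L{e^(7t)·sin(8t)} = 8/((s-7)² + 64)

Final answer: 8/((s-7)² + 64)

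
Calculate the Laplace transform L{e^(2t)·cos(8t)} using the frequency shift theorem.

Frequency shift: L{e^(at)f(t)} = F(s-a). L{e^(2t)·cos(8t)} = (s-2)/((s-2)² + 64)

Final answer: (s-2)/((s-2)² + 64)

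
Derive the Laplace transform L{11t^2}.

L{11t^2} = 11 · L{t^2} = 11 · 2/s^3 = 22/s^3

Final answer: 22/s^3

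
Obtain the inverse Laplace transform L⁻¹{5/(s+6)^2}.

L⁻¹{n!/(s-a)^(n+1)} = t^n·e^(at) with n=1, a=-6. So L⁻¹{1/(s+6)^2} = t·e^(-6t), and L⁻¹{5/(s+6)^2} = (5/1)·t·e^(-6t) = 5·t·e^(-6t)

Final answer: 5·t·e^(-6t)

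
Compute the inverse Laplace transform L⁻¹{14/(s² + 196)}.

L⁻¹{14/(s² + 196)} = sin(14t)

Final answer: sin(14t)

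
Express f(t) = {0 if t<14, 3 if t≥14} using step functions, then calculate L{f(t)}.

f(t) = 3·u(t-14). L{u(t-14)} = e^(-14s)/s, so L{f(t)} = 3·e^(-14s)/s

Final answer: 3·e^(-14s)/s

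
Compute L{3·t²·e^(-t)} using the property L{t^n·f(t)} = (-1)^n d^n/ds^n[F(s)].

L{e^(-t)} = 1/(s+1). d/ds[1/(s+1)] = -1/(s+1)². d²/ds²[1/(s+1)] = 2/(s+1)³. So L{t²·e^(-t)} = (-1)² · 2/(s+1)³ = 2/(s+1)³. Then L{3·t²·e^(-t)} = 3·2/(s+1)³ = 6/(s+1)³

Final answer: 6/(s+1)³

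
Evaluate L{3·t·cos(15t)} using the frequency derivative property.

L{cos(15t)} = s/(s² + 225). Derivative: d/ds[s/(s² + 225)] = [(s² + 225) - s·2s]/(s² + 225)² = (225 - s²)/(s² + 225)². So L{t·cos(15t)} = -F'(s) = (s² - 225)/(s² + 225)². Then L{3·t·cos(15t)} = 3·(s² - 225)/(s² + 225)²

Final answer: 3·(s² - 225)/(s² + 225)²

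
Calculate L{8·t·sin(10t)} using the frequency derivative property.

L{sin(10t)} = 10/(s² + 100). By L{t·f(t)} = -F'(s): -d/ds[10/(s² + 100)] = -(10)·(-2s)/(s² + 100)² = 20s/(s² + 100)². Then L{8·t·sin(10t)} = 8·20s/(s² + 100)² = 160s/(s² + 100)²

Final answer: 160s/(s² + 100)²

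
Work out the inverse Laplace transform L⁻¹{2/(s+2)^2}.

L⁻¹{n!/(s-a)^(n+1)} = t^n·e^(at) with n=1, a=-2. So L⁻¹{1/(s+2)^2} = t·e^(-2t), and L⁻¹{2/(s+2)^2} = (2/1)·t·e^(-2t) = 2·t·e^(-2t)

Final answer: 2·t·e^(-2t)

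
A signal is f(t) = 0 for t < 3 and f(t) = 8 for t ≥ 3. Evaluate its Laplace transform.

f(t) = 8·u(t-3). L{u(t-3)} = e^(-3s)/s, so L{f(t)} = 8·e^(-3s)/s

Final answer: 8·e^(-3s)/s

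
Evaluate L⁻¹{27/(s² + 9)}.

This is the form c·a/(s² + a²) with a = 3, c = 9. L⁻¹ = 9·sin(3t)

Final answer: 9·sin(3t)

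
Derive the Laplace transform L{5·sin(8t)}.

L{sin(ωt)} = ω/(s² + ω²), so L{sin(8t)} = 8/(s² + 64). Then L{5·sin(8t)} = 5·8/(s² + 64) = 40/(s² + 64)

Final answer: 40/(s² + 64)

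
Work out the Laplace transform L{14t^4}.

L{14t^4} = 14 · L{t^4} = 14 · 24/s^5 = 336/s^5

Final answer: 336/s^5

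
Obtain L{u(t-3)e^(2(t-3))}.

u(t-a)f(t-a) with f(t)=e^(2t). L{e^(2t)} = 1/(s-2). By time shift: e^(-3s)/(s-2)

Final answer: e^(-3s)/(s-2)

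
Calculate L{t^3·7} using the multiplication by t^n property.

L{7} = 7/s. d^1/ds^1[1/s] = -1/s². d^2/ds^2[1/s] = 2/s^3. d^3/ds^3[1/s] = -6/s^4. So L{t^3} = (-1)^{3}·-6/s^4 = 6/s^4. Then L{t^3·7} = 7·6/s^4 = 42/s^4

Final answer: 42/s^4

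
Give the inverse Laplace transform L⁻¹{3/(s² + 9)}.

L⁻¹{3/(s² + 9)} = sin(3t)

Final answer: sin(3t)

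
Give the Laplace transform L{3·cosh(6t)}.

L{cosh(ωt)} = s/(s² - ω²), so L{cosh(6t)} = s/(s² - 36). Then L{3·cosh(6t)} = 3·s/(s² - 36) = 3s/(s² - 36)

Final answer: 3s/(s² - 36)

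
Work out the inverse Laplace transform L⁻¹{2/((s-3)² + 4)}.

Using frequency shift, L⁻¹{2/((s-3)² + 4)} = e^(3t)·sin(2t)

Final answer: e^(3t)·sin(2t)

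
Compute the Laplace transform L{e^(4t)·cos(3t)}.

L{e^(at)·cos(ωt)} = (s-a)/((s-a)² + ω²), so L{e^(4t)·cos(3t)} = (s-4)/((s-4)² + 9)

Final answer: (s-4)/((s-4)² + 9)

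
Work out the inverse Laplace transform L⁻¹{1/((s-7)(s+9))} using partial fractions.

Decompose: A/(s-7) + B/(s+9). A = 1/16, B = -1/16. f(t) = (e^(7t) - e^(-9t))/16

Final answer: (e^(7t) - e^(-9t))/16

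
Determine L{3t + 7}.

L{3t + 7} = 3·L{t} + 7·L{1} = 3/s² + 7/s

Final answer: 3/s² + 7/s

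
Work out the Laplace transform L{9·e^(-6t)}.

L{e^(at)} = 1/(s-a), so L{e^(-6t)} = 1/(s+6). Then L{9·e^(-6t)} = 9/(s+6)

Final answer: 9/(s+6)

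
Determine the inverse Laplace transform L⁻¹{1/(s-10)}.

L⁻¹{1/(s-a)} = e^(at), so L⁻¹{1/(s-10)} = e^(10t)

Final answer: e^(10t)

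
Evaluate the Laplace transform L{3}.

L{3} = 3 · L{1} = 3/s

Final answer: 3/s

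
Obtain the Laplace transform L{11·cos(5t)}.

L{cos(ωt)} = s/(s² + ω²), so L{cos(5t)} = s/(s² + 25). Then L{11·cos(5t)} = 11·s/(s² + 25) = 11s/(s² + 25)

Final answer: 11s/(s² + 25)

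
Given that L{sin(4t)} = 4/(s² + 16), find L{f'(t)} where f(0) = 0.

L{f'(t)} = s·F(s) - f(0) = s·4/(s² + 16) - 0 = 4s/(s² + 16)

Final answer: 4s/(s² + 16)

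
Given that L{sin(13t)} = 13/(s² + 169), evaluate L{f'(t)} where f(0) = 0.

L{f'(t)} = s·F(s) - f(0) = s·13/(s² + 169) - 0 = 13s/(s² + 169)

Final answer: 13s/(s² + 169)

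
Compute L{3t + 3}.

L{3t + 3} = 3·L{t} + 3·L{1} = 3/s² + 3/s

Final answer: 3/s² + 3/s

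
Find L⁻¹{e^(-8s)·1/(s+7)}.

L⁻¹{1/(s+7)} = e^(-7t). By the time shift theorem, L⁻¹{e^(-as)F(s)} = u(t-a)f(t-a) with a=8, so L⁻¹{e^(-8s)·1/(s+7)} = u(t-8)·e^(-7(t-8))

Final answer: u(t-8)·e^(-7(t-8))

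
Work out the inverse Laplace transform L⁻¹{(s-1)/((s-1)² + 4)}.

Using frequency shift, L⁻¹{(s-1)/((s-1)² + 4)} = e^t·cos(2t)

Final answer: e^t·cos(2t)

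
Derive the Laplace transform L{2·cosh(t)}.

L{cosh(ωt)} = s/(s² - ω²), so L{cosh(t)} = s/(s² - 1). Then L{2·cosh(t)} = 2·s/(s² - 1) = 2s/(s² - 1)

Final answer: 2s/(s² - 1)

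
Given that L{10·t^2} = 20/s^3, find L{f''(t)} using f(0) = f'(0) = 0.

L{f''(t)} = s²F(s) - sf(0) - f'(0) = s²·20/s^3 - 0 - 0 = 20/s

Final answer: 20/s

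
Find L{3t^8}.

L{t^n} = n!/s^(n+1). So L{3t^8} = 3·8!/s^9 = 120960/s^9

Final answer: 120960/s^9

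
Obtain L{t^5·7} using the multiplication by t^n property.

L{7} = 7/s. d^1/ds^1[1/s] = -1/s². d^2/ds^2[1/s] = 2/s^3. d^3/ds^3[1/s] = -6/s^4. d^4/ds^4[1/s] = 24/s^5. d^5/ds^5[1/s] = -120/s^6. So L{t^5} = (-1)^{5}·-120/s^6 = 120/s^6. Then L{t^5·7} = 7·120/s^6 = 840/s^6

Final answer: 840/s^6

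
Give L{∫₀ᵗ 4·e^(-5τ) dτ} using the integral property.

L{∫₀ᵗ f(τ)dτ} = F(s)/s with F(s) = 4/(s+5), so L{∫₀ᵗ 4·e^(-5τ) dτ} = 4/(s(s+5))

Final answer: 4/(s(s+5))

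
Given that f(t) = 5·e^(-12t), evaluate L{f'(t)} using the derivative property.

f(0) = 5, F(s) = 5/(s+12). L{f'(t)} = s·F(s) - f(0) = 5s/(s+12) - 5 = (5s - 5(s+12))/(s+12) = -60/(s+12)

Final answer: -60/(s+12)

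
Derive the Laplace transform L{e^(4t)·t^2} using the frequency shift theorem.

L{e^(at)·t^n} = n!/(s-a)^(n+1), so L{e^(4t)·t^2} = 2/(s-4)^3

Final answer: 2/(s-4)^3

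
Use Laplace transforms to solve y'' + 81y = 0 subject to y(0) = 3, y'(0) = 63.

L{y''} + 81L{y} = 0. s²Y - 3s - 63 + 81Y = 0. Y(s² + 81) = 3s + 63. Y = (3s + 63)/(s² + 81). Inverting: y(t) = 3cos(9t) + 7sin(9t)

Final answer: y(t) = 3cos(9t) + 7sin(9t)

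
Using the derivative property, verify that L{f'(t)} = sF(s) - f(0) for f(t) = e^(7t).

f'(t) = 7e^(7t). Direct: L{f'(t)} = 7/(s-7). Property: s·1/(s-7) - 1 = (s - (s-7))/(s-7) = 7/(s-7). ✓

Final answer: 7/(s-7)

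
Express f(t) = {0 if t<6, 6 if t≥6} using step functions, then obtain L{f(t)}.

f(t) = 6·u(t-6). L{u(t-6)} = e^(-6s)/s, so L{f(t)} = 6·e^(-6s)/s

Final answer: 6·e^(-6s)/s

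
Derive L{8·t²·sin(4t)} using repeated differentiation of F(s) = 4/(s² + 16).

F(s) = 4/(s² + 16). F'(s) = -8s/(s² + 16)². F''(s) = -8(16 - 3s²)/(s² + 16)³ = (24s² - 128)/(s² + 16)³. So L{t²·sin(4t)} = (-1)² F''(s) = (24s² - 128)/(s² + 16)³. Then L{8·t²·sin(4t)} = 8·(24s² - 128)/(s² + 16)³ = (192s² - 1024)/(s² + 16)³

Final answer: (192s² - 1024)/(s² + 16)³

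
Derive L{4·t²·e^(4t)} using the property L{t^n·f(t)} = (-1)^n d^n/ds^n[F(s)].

L{e^(4t)} = 1/(s-4). d/ds[1/(s-4)] = -1/(s-4)². d²/ds²[1/(s-4)] = 2/(s-4)³. So L{t²·e^(4t)} = (-1)² · 2/(s-4)³ = 2/(s-4)³. Then L{4·t²·e^(4t)} = 4·2/(s-4)³ = 8/(s-4)³

Final answer: 8/(s-4)³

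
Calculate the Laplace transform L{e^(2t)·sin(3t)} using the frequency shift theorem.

Frequency shift: L{e^(at)f(t)} = F(s-a). L{e^(2t)·sin(3t)} = 3/((s-2)² + 9)

Final answer: 3/((s-2)² + 9)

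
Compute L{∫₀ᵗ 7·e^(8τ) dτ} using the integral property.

L{∫₀ᵗ f(τ)dτ} = F(s)/s with F(s) = 7/(s-8), so L{∫₀ᵗ 7·e^(8τ) dτ} = 7/(s(s-8))

Final answer: 7/(s(s-8))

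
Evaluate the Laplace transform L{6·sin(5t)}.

L{sin(ωt)} = ω/(s² + ω²), so L{sin(5t)} = 5/(s² + 25). Then L{6·sin(5t)} = 6·5/(s² + 25) = 30/(s² + 25)

Final answer: 30/(s² + 25)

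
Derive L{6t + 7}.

L{6t + 7} = 6·L{t} + 7·L{1} = 6/s² + 7/s

Final answer: 6/s² + 7/s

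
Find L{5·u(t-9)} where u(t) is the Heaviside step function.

L{u(t-a)} = e^(-as)/s. Here a=9, so L{u(t-9)} = e^(-9s)/s, and L{5·u(t-9)} = 5·e^(-9s)/s

Final answer: 5·e^(-9s)/s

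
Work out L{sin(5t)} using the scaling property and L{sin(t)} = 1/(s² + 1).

Using L{f(at)} = (1/a)F(s/a) with a=5: L{sin(5t)} = (1/5) · 1/((s/5)² + 1) = (1/5) · 1·25/(s² + 25) = 5/(s² + 25)

Final answer: 5/(s² + 25)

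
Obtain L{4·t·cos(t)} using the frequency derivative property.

L{cos(t)} = s/(s² + 1). Derivative: d/ds[s/(s² + 1)] = [(s² + 1) - s·2s]/(s² + 1)² = (1 - s²)/(s² + 1)². So L{t·cos(t)} = -F'(s) = (s² - 1)/(s² + 1)². Then L{4·t·cos(t)} = 4·(s² - 1)/(s² + 1)²

Final answer: 4·(s² - 1)/(s² + 1)²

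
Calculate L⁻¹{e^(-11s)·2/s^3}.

L⁻¹{2/s^3} = t^2. By the time shift theorem, L⁻¹{e^(-as)F(s)} = u(t-a)f(t-a) with a=11, so L⁻¹{e^(-11s)·2/s^3} = u(t-11)·(t-11)^2

Final answer: u(t-11)·(t-11)^2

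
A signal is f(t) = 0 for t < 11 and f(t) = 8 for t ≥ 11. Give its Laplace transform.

f(t) = 8·u(t-11). L{u(t-11)} = e^(-11s)/s, so L{f(t)} = 8·e^(-11s)/s

Final answer: 8·e^(-11s)/s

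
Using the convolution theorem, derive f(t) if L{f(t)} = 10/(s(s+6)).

10/(s(s+6)) = (10/s)·(1/(s+6)) = L{10}·L{e^(-6t)}. By convolution, f(t) = 10*e^(-6t) = ∫₀ᵗ 10·e^(-6τ) dτ = 10·(1 - e^(-6t))/6

Final answer: 10·(1 - e^(-6t))/6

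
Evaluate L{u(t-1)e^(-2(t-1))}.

u(t-a)f(t-a) with f(t)=e^(-2t). L{e^(-2t)} = 1/(s+2). By time shift: e^(-s)/(s+2)

Final answer: e^(-s)/(s+2)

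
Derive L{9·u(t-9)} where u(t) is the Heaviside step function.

L{u(t-a)} = e^(-as)/s. Here a=9, so L{u(t-9)} = e^(-9s)/s, and L{9·u(t-9)} = 9·e^(-9s)/s

Final answer: 9·e^(-9s)/s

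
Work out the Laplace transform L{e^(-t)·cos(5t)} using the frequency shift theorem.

Frequency shift: L{e^(at)f(t)} = F(s-a). L{e^(-t)·cos(5t)} = (s+1)/((s+1)² + 25)

Final answer: (s+1)/((s+1)² + 25)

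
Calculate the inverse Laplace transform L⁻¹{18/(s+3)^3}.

L⁻¹{n!/(s-a)^(n+1)} = t^n·e^(at) with n=2, a=-3. So L⁻¹{2/(s+3)^3} = t^2·e^(-3t), and L⁻¹{18/(s+3)^3} = (18/2)·t^2·e^(-3t) = 9·t^2·e^(-3t)

Final answer: 9·t^2·e^(-3t)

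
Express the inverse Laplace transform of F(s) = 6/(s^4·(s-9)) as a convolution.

6/(s^4·(s-9)) = (6/s^4)·(1/(s-9)) = L{t^3}·L{e^(9t)}. So f(t) = t^3*e^(9t) = ∫₀ᵗ τ^3·e^(9(t-τ)) dτ

Final answer: ∫₀ᵗ τ^3·e^(9(t-τ)) dτ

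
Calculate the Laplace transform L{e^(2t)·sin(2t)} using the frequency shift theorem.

Frequency shift: L{e^(at)f(t)} = F(s-a). L{e^(2t)·sin(2t)} = 2/((s-2)² + 4)

Final answer: 2/((s-2)² + 4)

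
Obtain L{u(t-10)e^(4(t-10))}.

u(t-a)f(t-a) with f(t)=e^(4t). L{e^(4t)} = 1/(s-4). By time shift: e^(-10s)/(s-4)

Final answer: e^(-10s)/(s-4)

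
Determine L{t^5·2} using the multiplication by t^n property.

L{2} = 2/s. d^1/ds^1[1/s] = -1/s². d^2/ds^2[1/s] = 2/s^3. d^3/ds^3[1/s] = -6/s^4. d^4/ds^4[1/s] = 24/s^5. d^5/ds^5[1/s] = -120/s^6. So L{t^5} = (-1)^{5}·-120/s^6 = 120/s^6. Then L{t^5·2} = 2·120/s^6 = 240/s^6

Final answer: 240/s^6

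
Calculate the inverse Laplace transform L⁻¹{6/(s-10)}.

L⁻¹{1/(s-a)} = e^(at), so L⁻¹{1/(s-10)} = e^(10t), and L⁻¹{6/(s-10)} = 6·e^(10t)

Final answer: 6·e^(10t)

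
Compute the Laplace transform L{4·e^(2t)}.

L{e^(at)} = 1/(s-a), so L{e^(2t)} = 1/(s-2). Then L{4·e^(2t)} = 4/(s-2)

Final answer: 4/(s-2)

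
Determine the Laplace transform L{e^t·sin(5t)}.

L{e^(at)·sin(ωt)} = ω/((s-a)² + ω²), so L{e^t·sin(5t)} = 5/((s-1)² + 25)

Final answer: 5/((s-1)² + 25)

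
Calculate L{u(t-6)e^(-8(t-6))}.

u(t-a)f(t-a) with f(t)=e^(-8t). L{e^(-8t)} = 1/(s+8). By time shift: e^(-6s)/(s+8)

Final answer: e^(-6s)/(s+8)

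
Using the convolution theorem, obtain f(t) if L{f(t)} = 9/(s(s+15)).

9/(s(s+15)) = (9/s)·(1/(s+15)) = L{9}·L{e^(-15t)}. By convolution, f(t) = 9*e^(-15t) = ∫₀ᵗ 9·e^(-15τ) dτ = 9·(1 - e^(-15t))/15

Final answer: 9·(1 - e^(-15t))/15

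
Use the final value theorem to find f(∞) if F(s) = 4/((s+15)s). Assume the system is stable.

f(∞) = lim_{s→0} sF(s) = lim_{s→0} 4/(s+15) = 4/15

Final answer: 4/15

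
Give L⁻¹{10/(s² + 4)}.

This is the form c·a/(s² + a²) with a = 2, c = 5. L⁻¹ = 5·sin(2t)

Final answer: 5·sin(2t)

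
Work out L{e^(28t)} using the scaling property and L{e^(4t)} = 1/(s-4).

Using L{f(at)} = (1/a)F(s/a) with a=7 and f(t) = e^(4t): L{e^(28t)} = (1/7) · 1/((s/7)-4) = (1/7) · 7/(s-28) = 1/(s-28)

Final answer: 1/(s-28)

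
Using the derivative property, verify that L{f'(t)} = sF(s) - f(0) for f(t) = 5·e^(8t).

f'(t) = 40e^(8t). Direct: L{f'(t)} = 40/(s-8). Property: s·5/(s-8) - 5 = (5s - 5(s-8))/(s-8) = 40/(s-8). ✓

Final answer: 40/(s-8)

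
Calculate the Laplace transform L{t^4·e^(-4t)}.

L{t^n·e^(at)} = n!/(s-a)^(n+1), so L{t^4·e^(-4t)} = 24/(s+4)^5

Final answer: 24/(s+4)^5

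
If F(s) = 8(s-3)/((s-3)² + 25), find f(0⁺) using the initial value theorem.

f(0⁺) = lim_{s→∞} sF(s) = lim_{s→∞} 8s(s-3)/((s-3)² + 25) = 8

Final answer: 8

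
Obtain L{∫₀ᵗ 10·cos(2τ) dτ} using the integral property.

L{∫₀ᵗ f(τ)dτ} = F(s)/s with F(s) = 10s/(s² + 4), so the result is (10s/(s² + 4))/s = 10/(s² + 4)

Final answer: 10/(s² + 4)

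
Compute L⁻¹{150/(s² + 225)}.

This is the form c·a/(s² + a²) with a = 15, c = 10. L⁻¹ = 10·sin(15t)

Final answer: 10·sin(15t)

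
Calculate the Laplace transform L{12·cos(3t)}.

L{cos(ωt)} = s/(s² + ω²), so L{cos(3t)} = s/(s² + 9). Then L{12·cos(3t)} = 12·s/(s² + 9) = 12s/(s² + 9)

Final answer: 12s/(s² + 9)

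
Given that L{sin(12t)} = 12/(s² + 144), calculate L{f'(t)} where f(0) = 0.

L{f'(t)} = s·F(s) - f(0) = s·12/(s² + 144) - 0 = 12s/(s² + 144)

Final answer: 12s/(s² + 144)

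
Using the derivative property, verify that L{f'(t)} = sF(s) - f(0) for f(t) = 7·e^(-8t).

f'(t) = -56e^(-8t). Direct: L{f'(t)} = -56/(s+8). Property: s·7/(s+8) - 7 = (7s - 7(s+8))/(s+8) = -56/(s+8). ✓

Final answer: -56/(s+8)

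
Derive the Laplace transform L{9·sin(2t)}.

L{sin(ωt)} = ω/(s² + ω²), so L{sin(2t)} = 2/(s² + 4). Then L{9·sin(2t)} = 9·2/(s² + 4) = 18/(s² + 4)

Final answer: 18/(s² + 4)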